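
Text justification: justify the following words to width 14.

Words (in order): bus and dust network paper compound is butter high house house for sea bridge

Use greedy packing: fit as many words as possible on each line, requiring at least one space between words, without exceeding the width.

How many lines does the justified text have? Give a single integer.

Answer: 6

Derivation:
Line 1: ['bus', 'and', 'dust'] (min_width=12, slack=2)
Line 2: ['network', 'paper'] (min_width=13, slack=1)
Line 3: ['compound', 'is'] (min_width=11, slack=3)
Line 4: ['butter', 'high'] (min_width=11, slack=3)
Line 5: ['house', 'house'] (min_width=11, slack=3)
Line 6: ['for', 'sea', 'bridge'] (min_width=14, slack=0)
Total lines: 6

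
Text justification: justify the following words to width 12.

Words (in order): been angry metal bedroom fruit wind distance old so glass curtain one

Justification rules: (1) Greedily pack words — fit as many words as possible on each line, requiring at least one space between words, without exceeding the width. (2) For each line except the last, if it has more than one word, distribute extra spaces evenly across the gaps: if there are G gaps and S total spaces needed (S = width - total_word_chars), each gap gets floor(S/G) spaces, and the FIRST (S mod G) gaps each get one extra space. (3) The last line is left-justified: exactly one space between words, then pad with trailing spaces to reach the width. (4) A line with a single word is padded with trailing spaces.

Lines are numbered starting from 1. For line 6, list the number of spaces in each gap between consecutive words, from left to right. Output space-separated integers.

Line 1: ['been', 'angry'] (min_width=10, slack=2)
Line 2: ['metal'] (min_width=5, slack=7)
Line 3: ['bedroom'] (min_width=7, slack=5)
Line 4: ['fruit', 'wind'] (min_width=10, slack=2)
Line 5: ['distance', 'old'] (min_width=12, slack=0)
Line 6: ['so', 'glass'] (min_width=8, slack=4)
Line 7: ['curtain', 'one'] (min_width=11, slack=1)

Answer: 5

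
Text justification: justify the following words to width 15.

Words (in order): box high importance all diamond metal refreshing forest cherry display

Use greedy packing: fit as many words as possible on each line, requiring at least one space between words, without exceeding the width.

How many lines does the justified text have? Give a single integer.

Answer: 6

Derivation:
Line 1: ['box', 'high'] (min_width=8, slack=7)
Line 2: ['importance', 'all'] (min_width=14, slack=1)
Line 3: ['diamond', 'metal'] (min_width=13, slack=2)
Line 4: ['refreshing'] (min_width=10, slack=5)
Line 5: ['forest', 'cherry'] (min_width=13, slack=2)
Line 6: ['display'] (min_width=7, slack=8)
Total lines: 6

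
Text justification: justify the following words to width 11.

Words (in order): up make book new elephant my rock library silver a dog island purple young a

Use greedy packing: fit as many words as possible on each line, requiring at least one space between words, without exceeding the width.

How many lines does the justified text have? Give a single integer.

Answer: 9

Derivation:
Line 1: ['up', 'make'] (min_width=7, slack=4)
Line 2: ['book', 'new'] (min_width=8, slack=3)
Line 3: ['elephant', 'my'] (min_width=11, slack=0)
Line 4: ['rock'] (min_width=4, slack=7)
Line 5: ['library'] (min_width=7, slack=4)
Line 6: ['silver', 'a'] (min_width=8, slack=3)
Line 7: ['dog', 'island'] (min_width=10, slack=1)
Line 8: ['purple'] (min_width=6, slack=5)
Line 9: ['young', 'a'] (min_width=7, slack=4)
Total lines: 9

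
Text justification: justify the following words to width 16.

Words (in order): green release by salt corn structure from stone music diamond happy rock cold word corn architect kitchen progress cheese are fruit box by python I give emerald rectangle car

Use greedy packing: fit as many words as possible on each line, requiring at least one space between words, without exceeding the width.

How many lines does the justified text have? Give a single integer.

Line 1: ['green', 'release', 'by'] (min_width=16, slack=0)
Line 2: ['salt', 'corn'] (min_width=9, slack=7)
Line 3: ['structure', 'from'] (min_width=14, slack=2)
Line 4: ['stone', 'music'] (min_width=11, slack=5)
Line 5: ['diamond', 'happy'] (min_width=13, slack=3)
Line 6: ['rock', 'cold', 'word'] (min_width=14, slack=2)
Line 7: ['corn', 'architect'] (min_width=14, slack=2)
Line 8: ['kitchen', 'progress'] (min_width=16, slack=0)
Line 9: ['cheese', 'are', 'fruit'] (min_width=16, slack=0)
Line 10: ['box', 'by', 'python', 'I'] (min_width=15, slack=1)
Line 11: ['give', 'emerald'] (min_width=12, slack=4)
Line 12: ['rectangle', 'car'] (min_width=13, slack=3)
Total lines: 12

Answer: 12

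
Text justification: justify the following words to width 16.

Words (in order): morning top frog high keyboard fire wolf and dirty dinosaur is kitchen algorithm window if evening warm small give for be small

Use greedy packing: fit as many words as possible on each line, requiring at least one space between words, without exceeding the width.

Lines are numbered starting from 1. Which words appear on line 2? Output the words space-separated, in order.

Answer: high keyboard

Derivation:
Line 1: ['morning', 'top', 'frog'] (min_width=16, slack=0)
Line 2: ['high', 'keyboard'] (min_width=13, slack=3)
Line 3: ['fire', 'wolf', 'and'] (min_width=13, slack=3)
Line 4: ['dirty', 'dinosaur'] (min_width=14, slack=2)
Line 5: ['is', 'kitchen'] (min_width=10, slack=6)
Line 6: ['algorithm', 'window'] (min_width=16, slack=0)
Line 7: ['if', 'evening', 'warm'] (min_width=15, slack=1)
Line 8: ['small', 'give', 'for'] (min_width=14, slack=2)
Line 9: ['be', 'small'] (min_width=8, slack=8)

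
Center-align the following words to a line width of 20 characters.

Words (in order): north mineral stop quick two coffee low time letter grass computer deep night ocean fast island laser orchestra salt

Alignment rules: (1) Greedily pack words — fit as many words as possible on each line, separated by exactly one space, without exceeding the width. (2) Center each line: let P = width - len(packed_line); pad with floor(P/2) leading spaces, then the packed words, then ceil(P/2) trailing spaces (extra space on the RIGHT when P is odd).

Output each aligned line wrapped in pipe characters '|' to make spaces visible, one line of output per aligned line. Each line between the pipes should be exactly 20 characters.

Line 1: ['north', 'mineral', 'stop'] (min_width=18, slack=2)
Line 2: ['quick', 'two', 'coffee', 'low'] (min_width=20, slack=0)
Line 3: ['time', 'letter', 'grass'] (min_width=17, slack=3)
Line 4: ['computer', 'deep', 'night'] (min_width=19, slack=1)
Line 5: ['ocean', 'fast', 'island'] (min_width=17, slack=3)
Line 6: ['laser', 'orchestra', 'salt'] (min_width=20, slack=0)

Answer: | north mineral stop |
|quick two coffee low|
| time letter grass  |
|computer deep night |
| ocean fast island  |
|laser orchestra salt|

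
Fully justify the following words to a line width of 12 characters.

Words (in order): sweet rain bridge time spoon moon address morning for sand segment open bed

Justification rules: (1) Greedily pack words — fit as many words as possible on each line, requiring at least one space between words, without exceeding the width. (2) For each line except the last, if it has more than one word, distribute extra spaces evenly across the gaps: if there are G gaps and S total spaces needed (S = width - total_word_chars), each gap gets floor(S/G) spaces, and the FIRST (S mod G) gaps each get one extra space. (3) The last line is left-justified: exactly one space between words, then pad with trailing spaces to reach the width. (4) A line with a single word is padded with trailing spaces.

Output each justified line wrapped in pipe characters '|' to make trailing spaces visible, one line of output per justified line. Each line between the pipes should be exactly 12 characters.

Line 1: ['sweet', 'rain'] (min_width=10, slack=2)
Line 2: ['bridge', 'time'] (min_width=11, slack=1)
Line 3: ['spoon', 'moon'] (min_width=10, slack=2)
Line 4: ['address'] (min_width=7, slack=5)
Line 5: ['morning', 'for'] (min_width=11, slack=1)
Line 6: ['sand', 'segment'] (min_width=12, slack=0)
Line 7: ['open', 'bed'] (min_width=8, slack=4)

Answer: |sweet   rain|
|bridge  time|
|spoon   moon|
|address     |
|morning  for|
|sand segment|
|open bed    |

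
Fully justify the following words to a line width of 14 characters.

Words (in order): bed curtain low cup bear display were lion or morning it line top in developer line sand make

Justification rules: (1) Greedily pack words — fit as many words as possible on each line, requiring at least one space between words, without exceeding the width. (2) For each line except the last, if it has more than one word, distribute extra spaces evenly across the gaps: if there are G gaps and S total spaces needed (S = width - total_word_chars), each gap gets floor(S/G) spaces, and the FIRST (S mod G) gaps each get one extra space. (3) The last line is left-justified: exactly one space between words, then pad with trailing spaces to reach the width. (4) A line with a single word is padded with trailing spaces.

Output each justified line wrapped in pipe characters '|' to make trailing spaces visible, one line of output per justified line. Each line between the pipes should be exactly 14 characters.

Answer: |bed    curtain|
|low  cup  bear|
|display   were|
|lion        or|
|morning     it|
|line   top  in|
|developer line|
|sand make     |

Derivation:
Line 1: ['bed', 'curtain'] (min_width=11, slack=3)
Line 2: ['low', 'cup', 'bear'] (min_width=12, slack=2)
Line 3: ['display', 'were'] (min_width=12, slack=2)
Line 4: ['lion', 'or'] (min_width=7, slack=7)
Line 5: ['morning', 'it'] (min_width=10, slack=4)
Line 6: ['line', 'top', 'in'] (min_width=11, slack=3)
Line 7: ['developer', 'line'] (min_width=14, slack=0)
Line 8: ['sand', 'make'] (min_width=9, slack=5)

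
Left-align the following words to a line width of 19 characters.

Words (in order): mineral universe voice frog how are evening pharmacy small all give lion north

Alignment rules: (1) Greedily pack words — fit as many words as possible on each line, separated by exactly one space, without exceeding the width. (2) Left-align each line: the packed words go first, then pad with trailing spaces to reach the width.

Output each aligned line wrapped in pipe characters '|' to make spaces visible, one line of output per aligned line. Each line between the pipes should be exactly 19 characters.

Answer: |mineral universe   |
|voice frog how are |
|evening pharmacy   |
|small all give lion|
|north              |

Derivation:
Line 1: ['mineral', 'universe'] (min_width=16, slack=3)
Line 2: ['voice', 'frog', 'how', 'are'] (min_width=18, slack=1)
Line 3: ['evening', 'pharmacy'] (min_width=16, slack=3)
Line 4: ['small', 'all', 'give', 'lion'] (min_width=19, slack=0)
Line 5: ['north'] (min_width=5, slack=14)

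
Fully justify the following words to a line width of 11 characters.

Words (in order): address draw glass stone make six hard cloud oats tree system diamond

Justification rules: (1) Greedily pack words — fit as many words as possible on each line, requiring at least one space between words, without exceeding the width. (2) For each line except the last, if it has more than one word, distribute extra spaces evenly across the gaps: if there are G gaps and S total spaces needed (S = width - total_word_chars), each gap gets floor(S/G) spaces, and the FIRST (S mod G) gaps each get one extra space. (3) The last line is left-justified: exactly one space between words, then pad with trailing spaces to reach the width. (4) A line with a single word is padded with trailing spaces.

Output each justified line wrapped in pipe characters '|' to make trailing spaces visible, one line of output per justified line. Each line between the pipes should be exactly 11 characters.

Line 1: ['address'] (min_width=7, slack=4)
Line 2: ['draw', 'glass'] (min_width=10, slack=1)
Line 3: ['stone', 'make'] (min_width=10, slack=1)
Line 4: ['six', 'hard'] (min_width=8, slack=3)
Line 5: ['cloud', 'oats'] (min_width=10, slack=1)
Line 6: ['tree', 'system'] (min_width=11, slack=0)
Line 7: ['diamond'] (min_width=7, slack=4)

Answer: |address    |
|draw  glass|
|stone  make|
|six    hard|
|cloud  oats|
|tree system|
|diamond    |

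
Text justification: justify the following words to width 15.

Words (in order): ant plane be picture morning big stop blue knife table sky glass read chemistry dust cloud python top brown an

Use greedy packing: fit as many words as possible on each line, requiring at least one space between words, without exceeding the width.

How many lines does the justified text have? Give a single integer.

Line 1: ['ant', 'plane', 'be'] (min_width=12, slack=3)
Line 2: ['picture', 'morning'] (min_width=15, slack=0)
Line 3: ['big', 'stop', 'blue'] (min_width=13, slack=2)
Line 4: ['knife', 'table', 'sky'] (min_width=15, slack=0)
Line 5: ['glass', 'read'] (min_width=10, slack=5)
Line 6: ['chemistry', 'dust'] (min_width=14, slack=1)
Line 7: ['cloud', 'python'] (min_width=12, slack=3)
Line 8: ['top', 'brown', 'an'] (min_width=12, slack=3)
Total lines: 8

Answer: 8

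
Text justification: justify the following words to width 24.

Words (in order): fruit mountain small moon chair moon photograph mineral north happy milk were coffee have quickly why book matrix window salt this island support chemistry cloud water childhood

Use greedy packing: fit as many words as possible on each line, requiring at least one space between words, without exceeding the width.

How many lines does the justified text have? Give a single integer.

Line 1: ['fruit', 'mountain', 'small'] (min_width=20, slack=4)
Line 2: ['moon', 'chair', 'moon'] (min_width=15, slack=9)
Line 3: ['photograph', 'mineral', 'north'] (min_width=24, slack=0)
Line 4: ['happy', 'milk', 'were', 'coffee'] (min_width=22, slack=2)
Line 5: ['have', 'quickly', 'why', 'book'] (min_width=21, slack=3)
Line 6: ['matrix', 'window', 'salt', 'this'] (min_width=23, slack=1)
Line 7: ['island', 'support', 'chemistry'] (min_width=24, slack=0)
Line 8: ['cloud', 'water', 'childhood'] (min_width=21, slack=3)
Total lines: 8

Answer: 8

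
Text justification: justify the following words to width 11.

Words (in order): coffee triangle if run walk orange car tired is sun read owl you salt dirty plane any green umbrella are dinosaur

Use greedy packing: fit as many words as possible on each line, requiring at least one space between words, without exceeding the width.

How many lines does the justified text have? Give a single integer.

Line 1: ['coffee'] (min_width=6, slack=5)
Line 2: ['triangle', 'if'] (min_width=11, slack=0)
Line 3: ['run', 'walk'] (min_width=8, slack=3)
Line 4: ['orange', 'car'] (min_width=10, slack=1)
Line 5: ['tired', 'is'] (min_width=8, slack=3)
Line 6: ['sun', 'read'] (min_width=8, slack=3)
Line 7: ['owl', 'you'] (min_width=7, slack=4)
Line 8: ['salt', 'dirty'] (min_width=10, slack=1)
Line 9: ['plane', 'any'] (min_width=9, slack=2)
Line 10: ['green'] (min_width=5, slack=6)
Line 11: ['umbrella'] (min_width=8, slack=3)
Line 12: ['are'] (min_width=3, slack=8)
Line 13: ['dinosaur'] (min_width=8, slack=3)
Total lines: 13

Answer: 13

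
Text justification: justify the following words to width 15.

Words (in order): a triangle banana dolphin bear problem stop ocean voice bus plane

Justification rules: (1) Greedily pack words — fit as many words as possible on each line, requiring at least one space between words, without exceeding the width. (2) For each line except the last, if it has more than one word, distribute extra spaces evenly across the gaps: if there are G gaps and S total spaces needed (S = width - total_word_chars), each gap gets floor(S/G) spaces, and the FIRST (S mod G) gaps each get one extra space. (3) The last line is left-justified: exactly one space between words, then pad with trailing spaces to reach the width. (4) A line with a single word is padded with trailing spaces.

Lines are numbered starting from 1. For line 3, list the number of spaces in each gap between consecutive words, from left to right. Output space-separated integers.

Answer: 4

Derivation:
Line 1: ['a', 'triangle'] (min_width=10, slack=5)
Line 2: ['banana', 'dolphin'] (min_width=14, slack=1)
Line 3: ['bear', 'problem'] (min_width=12, slack=3)
Line 4: ['stop', 'ocean'] (min_width=10, slack=5)
Line 5: ['voice', 'bus', 'plane'] (min_width=15, slack=0)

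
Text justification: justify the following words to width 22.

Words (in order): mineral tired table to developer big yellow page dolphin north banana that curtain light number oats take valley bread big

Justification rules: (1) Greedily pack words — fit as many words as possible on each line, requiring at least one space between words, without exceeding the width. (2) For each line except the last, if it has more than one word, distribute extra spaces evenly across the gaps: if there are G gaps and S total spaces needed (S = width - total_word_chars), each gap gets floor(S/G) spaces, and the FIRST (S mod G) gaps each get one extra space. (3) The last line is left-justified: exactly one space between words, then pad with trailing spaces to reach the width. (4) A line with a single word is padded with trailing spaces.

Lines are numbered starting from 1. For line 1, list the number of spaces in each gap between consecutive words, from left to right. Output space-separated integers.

Line 1: ['mineral', 'tired', 'table', 'to'] (min_width=22, slack=0)
Line 2: ['developer', 'big', 'yellow'] (min_width=20, slack=2)
Line 3: ['page', 'dolphin', 'north'] (min_width=18, slack=4)
Line 4: ['banana', 'that', 'curtain'] (min_width=19, slack=3)
Line 5: ['light', 'number', 'oats', 'take'] (min_width=22, slack=0)
Line 6: ['valley', 'bread', 'big'] (min_width=16, slack=6)

Answer: 1 1 1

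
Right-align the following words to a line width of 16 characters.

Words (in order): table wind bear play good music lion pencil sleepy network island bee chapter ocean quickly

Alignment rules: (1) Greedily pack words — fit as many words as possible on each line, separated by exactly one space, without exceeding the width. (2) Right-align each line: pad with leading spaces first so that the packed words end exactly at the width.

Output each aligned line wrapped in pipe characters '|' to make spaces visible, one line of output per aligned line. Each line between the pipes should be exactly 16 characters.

Line 1: ['table', 'wind', 'bear'] (min_width=15, slack=1)
Line 2: ['play', 'good', 'music'] (min_width=15, slack=1)
Line 3: ['lion', 'pencil'] (min_width=11, slack=5)
Line 4: ['sleepy', 'network'] (min_width=14, slack=2)
Line 5: ['island', 'bee'] (min_width=10, slack=6)
Line 6: ['chapter', 'ocean'] (min_width=13, slack=3)
Line 7: ['quickly'] (min_width=7, slack=9)

Answer: | table wind bear|
| play good music|
|     lion pencil|
|  sleepy network|
|      island bee|
|   chapter ocean|
|         quickly|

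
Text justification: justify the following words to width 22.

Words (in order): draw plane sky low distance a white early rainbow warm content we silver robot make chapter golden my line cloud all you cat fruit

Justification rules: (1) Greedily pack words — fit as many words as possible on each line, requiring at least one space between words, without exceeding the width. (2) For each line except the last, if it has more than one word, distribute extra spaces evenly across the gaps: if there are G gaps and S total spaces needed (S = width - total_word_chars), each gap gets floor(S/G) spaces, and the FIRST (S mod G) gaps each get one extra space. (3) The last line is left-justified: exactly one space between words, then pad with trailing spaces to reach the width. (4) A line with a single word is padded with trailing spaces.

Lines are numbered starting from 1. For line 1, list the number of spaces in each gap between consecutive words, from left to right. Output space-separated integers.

Line 1: ['draw', 'plane', 'sky', 'low'] (min_width=18, slack=4)
Line 2: ['distance', 'a', 'white', 'early'] (min_width=22, slack=0)
Line 3: ['rainbow', 'warm', 'content'] (min_width=20, slack=2)
Line 4: ['we', 'silver', 'robot', 'make'] (min_width=20, slack=2)
Line 5: ['chapter', 'golden', 'my', 'line'] (min_width=22, slack=0)
Line 6: ['cloud', 'all', 'you', 'cat'] (min_width=17, slack=5)
Line 7: ['fruit'] (min_width=5, slack=17)

Answer: 3 2 2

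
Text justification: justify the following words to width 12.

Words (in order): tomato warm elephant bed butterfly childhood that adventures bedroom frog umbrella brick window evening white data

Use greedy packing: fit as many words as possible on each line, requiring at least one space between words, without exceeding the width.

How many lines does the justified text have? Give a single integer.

Answer: 11

Derivation:
Line 1: ['tomato', 'warm'] (min_width=11, slack=1)
Line 2: ['elephant', 'bed'] (min_width=12, slack=0)
Line 3: ['butterfly'] (min_width=9, slack=3)
Line 4: ['childhood'] (min_width=9, slack=3)
Line 5: ['that'] (min_width=4, slack=8)
Line 6: ['adventures'] (min_width=10, slack=2)
Line 7: ['bedroom', 'frog'] (min_width=12, slack=0)
Line 8: ['umbrella'] (min_width=8, slack=4)
Line 9: ['brick', 'window'] (min_width=12, slack=0)
Line 10: ['evening'] (min_width=7, slack=5)
Line 11: ['white', 'data'] (min_width=10, slack=2)
Total lines: 11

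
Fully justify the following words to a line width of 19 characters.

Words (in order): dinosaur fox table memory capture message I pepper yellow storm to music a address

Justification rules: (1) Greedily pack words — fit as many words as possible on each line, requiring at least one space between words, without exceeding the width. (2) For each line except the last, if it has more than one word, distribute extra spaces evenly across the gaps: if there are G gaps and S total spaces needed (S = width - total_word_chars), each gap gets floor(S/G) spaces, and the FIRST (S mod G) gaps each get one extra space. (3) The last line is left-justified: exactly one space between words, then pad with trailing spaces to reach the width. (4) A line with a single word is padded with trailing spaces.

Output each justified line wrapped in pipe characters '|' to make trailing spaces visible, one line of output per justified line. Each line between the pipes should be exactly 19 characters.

Line 1: ['dinosaur', 'fox', 'table'] (min_width=18, slack=1)
Line 2: ['memory', 'capture'] (min_width=14, slack=5)
Line 3: ['message', 'I', 'pepper'] (min_width=16, slack=3)
Line 4: ['yellow', 'storm', 'to'] (min_width=15, slack=4)
Line 5: ['music', 'a', 'address'] (min_width=15, slack=4)

Answer: |dinosaur  fox table|
|memory      capture|
|message   I  pepper|
|yellow   storm   to|
|music a address    |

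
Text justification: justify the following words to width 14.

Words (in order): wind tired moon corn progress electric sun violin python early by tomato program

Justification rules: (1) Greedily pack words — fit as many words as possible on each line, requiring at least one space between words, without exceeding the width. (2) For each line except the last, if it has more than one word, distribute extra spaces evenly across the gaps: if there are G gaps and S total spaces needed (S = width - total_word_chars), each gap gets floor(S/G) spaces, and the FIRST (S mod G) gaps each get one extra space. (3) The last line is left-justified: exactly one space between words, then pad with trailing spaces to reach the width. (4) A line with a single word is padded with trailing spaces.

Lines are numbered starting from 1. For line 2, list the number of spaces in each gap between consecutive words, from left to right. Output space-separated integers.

Answer: 6

Derivation:
Line 1: ['wind', 'tired'] (min_width=10, slack=4)
Line 2: ['moon', 'corn'] (min_width=9, slack=5)
Line 3: ['progress'] (min_width=8, slack=6)
Line 4: ['electric', 'sun'] (min_width=12, slack=2)
Line 5: ['violin', 'python'] (min_width=13, slack=1)
Line 6: ['early', 'by'] (min_width=8, slack=6)
Line 7: ['tomato', 'program'] (min_width=14, slack=0)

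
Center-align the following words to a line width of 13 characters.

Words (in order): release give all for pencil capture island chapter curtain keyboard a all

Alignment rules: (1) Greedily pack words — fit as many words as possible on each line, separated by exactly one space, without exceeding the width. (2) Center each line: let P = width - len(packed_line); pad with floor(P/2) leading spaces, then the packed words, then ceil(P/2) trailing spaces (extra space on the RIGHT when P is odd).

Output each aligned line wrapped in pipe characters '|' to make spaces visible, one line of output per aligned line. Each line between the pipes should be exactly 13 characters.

Answer: |release give |
|   all for   |
|   pencil    |
|   capture   |
|   island    |
|   chapter   |
|   curtain   |
| keyboard a  |
|     all     |

Derivation:
Line 1: ['release', 'give'] (min_width=12, slack=1)
Line 2: ['all', 'for'] (min_width=7, slack=6)
Line 3: ['pencil'] (min_width=6, slack=7)
Line 4: ['capture'] (min_width=7, slack=6)
Line 5: ['island'] (min_width=6, slack=7)
Line 6: ['chapter'] (min_width=7, slack=6)
Line 7: ['curtain'] (min_width=7, slack=6)
Line 8: ['keyboard', 'a'] (min_width=10, slack=3)
Line 9: ['all'] (min_width=3, slack=10)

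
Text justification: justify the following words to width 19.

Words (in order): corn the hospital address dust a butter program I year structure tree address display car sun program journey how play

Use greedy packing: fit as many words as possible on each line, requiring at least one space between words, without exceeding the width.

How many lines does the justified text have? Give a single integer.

Line 1: ['corn', 'the', 'hospital'] (min_width=17, slack=2)
Line 2: ['address', 'dust', 'a'] (min_width=14, slack=5)
Line 3: ['butter', 'program', 'I'] (min_width=16, slack=3)
Line 4: ['year', 'structure', 'tree'] (min_width=19, slack=0)
Line 5: ['address', 'display', 'car'] (min_width=19, slack=0)
Line 6: ['sun', 'program', 'journey'] (min_width=19, slack=0)
Line 7: ['how', 'play'] (min_width=8, slack=11)
Total lines: 7

Answer: 7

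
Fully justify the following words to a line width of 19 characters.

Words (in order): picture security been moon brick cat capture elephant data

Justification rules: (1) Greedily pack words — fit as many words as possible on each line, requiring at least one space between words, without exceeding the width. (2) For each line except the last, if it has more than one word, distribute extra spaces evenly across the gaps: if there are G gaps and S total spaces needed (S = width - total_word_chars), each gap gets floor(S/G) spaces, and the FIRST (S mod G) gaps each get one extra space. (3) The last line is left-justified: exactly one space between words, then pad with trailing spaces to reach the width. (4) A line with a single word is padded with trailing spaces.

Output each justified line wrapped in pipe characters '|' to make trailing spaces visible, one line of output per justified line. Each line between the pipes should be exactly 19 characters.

Line 1: ['picture', 'security'] (min_width=16, slack=3)
Line 2: ['been', 'moon', 'brick', 'cat'] (min_width=19, slack=0)
Line 3: ['capture', 'elephant'] (min_width=16, slack=3)
Line 4: ['data'] (min_width=4, slack=15)

Answer: |picture    security|
|been moon brick cat|
|capture    elephant|
|data               |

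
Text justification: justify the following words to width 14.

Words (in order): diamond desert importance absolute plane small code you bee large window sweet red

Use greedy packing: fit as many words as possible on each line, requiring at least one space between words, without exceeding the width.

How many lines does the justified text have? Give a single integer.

Answer: 7

Derivation:
Line 1: ['diamond', 'desert'] (min_width=14, slack=0)
Line 2: ['importance'] (min_width=10, slack=4)
Line 3: ['absolute', 'plane'] (min_width=14, slack=0)
Line 4: ['small', 'code', 'you'] (min_width=14, slack=0)
Line 5: ['bee', 'large'] (min_width=9, slack=5)
Line 6: ['window', 'sweet'] (min_width=12, slack=2)
Line 7: ['red'] (min_width=3, slack=11)
Total lines: 7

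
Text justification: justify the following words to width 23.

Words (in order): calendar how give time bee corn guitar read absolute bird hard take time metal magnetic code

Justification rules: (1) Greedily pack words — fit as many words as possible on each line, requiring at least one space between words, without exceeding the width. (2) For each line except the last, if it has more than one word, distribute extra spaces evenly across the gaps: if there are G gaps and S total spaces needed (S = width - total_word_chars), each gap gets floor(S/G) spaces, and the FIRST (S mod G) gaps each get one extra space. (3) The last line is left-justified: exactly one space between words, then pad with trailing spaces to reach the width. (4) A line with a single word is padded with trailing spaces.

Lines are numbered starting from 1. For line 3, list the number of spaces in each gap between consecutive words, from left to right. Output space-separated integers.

Line 1: ['calendar', 'how', 'give', 'time'] (min_width=22, slack=1)
Line 2: ['bee', 'corn', 'guitar', 'read'] (min_width=20, slack=3)
Line 3: ['absolute', 'bird', 'hard', 'take'] (min_width=23, slack=0)
Line 4: ['time', 'metal', 'magnetic'] (min_width=19, slack=4)
Line 5: ['code'] (min_width=4, slack=19)

Answer: 1 1 1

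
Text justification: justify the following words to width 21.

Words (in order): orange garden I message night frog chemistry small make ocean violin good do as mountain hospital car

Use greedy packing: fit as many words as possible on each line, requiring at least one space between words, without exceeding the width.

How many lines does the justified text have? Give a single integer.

Answer: 6

Derivation:
Line 1: ['orange', 'garden', 'I'] (min_width=15, slack=6)
Line 2: ['message', 'night', 'frog'] (min_width=18, slack=3)
Line 3: ['chemistry', 'small', 'make'] (min_width=20, slack=1)
Line 4: ['ocean', 'violin', 'good', 'do'] (min_width=20, slack=1)
Line 5: ['as', 'mountain', 'hospital'] (min_width=20, slack=1)
Line 6: ['car'] (min_width=3, slack=18)
Total lines: 6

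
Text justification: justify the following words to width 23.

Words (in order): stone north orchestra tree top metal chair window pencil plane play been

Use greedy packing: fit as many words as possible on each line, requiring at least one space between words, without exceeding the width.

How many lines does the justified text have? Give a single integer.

Line 1: ['stone', 'north', 'orchestra'] (min_width=21, slack=2)
Line 2: ['tree', 'top', 'metal', 'chair'] (min_width=20, slack=3)
Line 3: ['window', 'pencil', 'plane'] (min_width=19, slack=4)
Line 4: ['play', 'been'] (min_width=9, slack=14)
Total lines: 4

Answer: 4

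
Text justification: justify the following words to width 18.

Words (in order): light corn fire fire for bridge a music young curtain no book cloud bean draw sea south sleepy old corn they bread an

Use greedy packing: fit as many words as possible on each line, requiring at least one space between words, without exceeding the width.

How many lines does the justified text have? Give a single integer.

Answer: 8

Derivation:
Line 1: ['light', 'corn', 'fire'] (min_width=15, slack=3)
Line 2: ['fire', 'for', 'bridge', 'a'] (min_width=17, slack=1)
Line 3: ['music', 'young'] (min_width=11, slack=7)
Line 4: ['curtain', 'no', 'book'] (min_width=15, slack=3)
Line 5: ['cloud', 'bean', 'draw'] (min_width=15, slack=3)
Line 6: ['sea', 'south', 'sleepy'] (min_width=16, slack=2)
Line 7: ['old', 'corn', 'they'] (min_width=13, slack=5)
Line 8: ['bread', 'an'] (min_width=8, slack=10)
Total lines: 8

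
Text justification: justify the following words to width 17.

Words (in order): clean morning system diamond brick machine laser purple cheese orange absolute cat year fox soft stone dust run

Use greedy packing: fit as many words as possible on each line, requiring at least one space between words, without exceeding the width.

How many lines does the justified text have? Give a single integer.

Answer: 8

Derivation:
Line 1: ['clean', 'morning'] (min_width=13, slack=4)
Line 2: ['system', 'diamond'] (min_width=14, slack=3)
Line 3: ['brick', 'machine'] (min_width=13, slack=4)
Line 4: ['laser', 'purple'] (min_width=12, slack=5)
Line 5: ['cheese', 'orange'] (min_width=13, slack=4)
Line 6: ['absolute', 'cat', 'year'] (min_width=17, slack=0)
Line 7: ['fox', 'soft', 'stone'] (min_width=14, slack=3)
Line 8: ['dust', 'run'] (min_width=8, slack=9)
Total lines: 8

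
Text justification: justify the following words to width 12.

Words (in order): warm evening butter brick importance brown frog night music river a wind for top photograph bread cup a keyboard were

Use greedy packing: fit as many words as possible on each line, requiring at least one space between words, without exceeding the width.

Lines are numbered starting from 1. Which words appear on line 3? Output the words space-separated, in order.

Line 1: ['warm', 'evening'] (min_width=12, slack=0)
Line 2: ['butter', 'brick'] (min_width=12, slack=0)
Line 3: ['importance'] (min_width=10, slack=2)
Line 4: ['brown', 'frog'] (min_width=10, slack=2)
Line 5: ['night', 'music'] (min_width=11, slack=1)
Line 6: ['river', 'a', 'wind'] (min_width=12, slack=0)
Line 7: ['for', 'top'] (min_width=7, slack=5)
Line 8: ['photograph'] (min_width=10, slack=2)
Line 9: ['bread', 'cup', 'a'] (min_width=11, slack=1)
Line 10: ['keyboard'] (min_width=8, slack=4)
Line 11: ['were'] (min_width=4, slack=8)

Answer: importance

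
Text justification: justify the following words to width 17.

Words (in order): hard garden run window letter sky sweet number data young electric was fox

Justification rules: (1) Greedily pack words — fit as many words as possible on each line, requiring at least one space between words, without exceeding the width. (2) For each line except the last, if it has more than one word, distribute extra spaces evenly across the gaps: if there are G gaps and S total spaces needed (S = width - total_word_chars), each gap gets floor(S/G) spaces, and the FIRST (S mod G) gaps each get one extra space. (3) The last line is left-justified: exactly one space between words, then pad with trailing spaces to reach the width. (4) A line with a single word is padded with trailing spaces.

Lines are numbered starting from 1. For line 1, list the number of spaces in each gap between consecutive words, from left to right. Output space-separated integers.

Line 1: ['hard', 'garden', 'run'] (min_width=15, slack=2)
Line 2: ['window', 'letter', 'sky'] (min_width=17, slack=0)
Line 3: ['sweet', 'number', 'data'] (min_width=17, slack=0)
Line 4: ['young', 'electric'] (min_width=14, slack=3)
Line 5: ['was', 'fox'] (min_width=7, slack=10)

Answer: 2 2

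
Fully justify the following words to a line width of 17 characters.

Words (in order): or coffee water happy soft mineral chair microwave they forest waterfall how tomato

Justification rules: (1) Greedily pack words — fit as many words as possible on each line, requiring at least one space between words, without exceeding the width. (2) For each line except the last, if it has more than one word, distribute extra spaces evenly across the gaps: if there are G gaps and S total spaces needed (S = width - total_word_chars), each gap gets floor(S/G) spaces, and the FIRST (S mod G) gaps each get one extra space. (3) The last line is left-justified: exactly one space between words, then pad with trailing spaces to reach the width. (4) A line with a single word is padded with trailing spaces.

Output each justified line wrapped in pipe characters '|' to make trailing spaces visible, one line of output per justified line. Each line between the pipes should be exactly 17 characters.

Line 1: ['or', 'coffee', 'water'] (min_width=15, slack=2)
Line 2: ['happy', 'soft'] (min_width=10, slack=7)
Line 3: ['mineral', 'chair'] (min_width=13, slack=4)
Line 4: ['microwave', 'they'] (min_width=14, slack=3)
Line 5: ['forest', 'waterfall'] (min_width=16, slack=1)
Line 6: ['how', 'tomato'] (min_width=10, slack=7)

Answer: |or  coffee  water|
|happy        soft|
|mineral     chair|
|microwave    they|
|forest  waterfall|
|how tomato       |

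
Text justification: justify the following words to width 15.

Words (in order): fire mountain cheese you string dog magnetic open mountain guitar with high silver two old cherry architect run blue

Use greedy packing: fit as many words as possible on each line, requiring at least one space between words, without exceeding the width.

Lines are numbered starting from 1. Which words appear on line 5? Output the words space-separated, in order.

Answer: mountain guitar

Derivation:
Line 1: ['fire', 'mountain'] (min_width=13, slack=2)
Line 2: ['cheese', 'you'] (min_width=10, slack=5)
Line 3: ['string', 'dog'] (min_width=10, slack=5)
Line 4: ['magnetic', 'open'] (min_width=13, slack=2)
Line 5: ['mountain', 'guitar'] (min_width=15, slack=0)
Line 6: ['with', 'high'] (min_width=9, slack=6)
Line 7: ['silver', 'two', 'old'] (min_width=14, slack=1)
Line 8: ['cherry'] (min_width=6, slack=9)
Line 9: ['architect', 'run'] (min_width=13, slack=2)
Line 10: ['blue'] (min_width=4, slack=11)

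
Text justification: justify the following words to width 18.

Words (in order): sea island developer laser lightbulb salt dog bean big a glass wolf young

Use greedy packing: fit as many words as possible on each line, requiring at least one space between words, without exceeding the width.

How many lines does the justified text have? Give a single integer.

Answer: 5

Derivation:
Line 1: ['sea', 'island'] (min_width=10, slack=8)
Line 2: ['developer', 'laser'] (min_width=15, slack=3)
Line 3: ['lightbulb', 'salt', 'dog'] (min_width=18, slack=0)
Line 4: ['bean', 'big', 'a', 'glass'] (min_width=16, slack=2)
Line 5: ['wolf', 'young'] (min_width=10, slack=8)
Total lines: 5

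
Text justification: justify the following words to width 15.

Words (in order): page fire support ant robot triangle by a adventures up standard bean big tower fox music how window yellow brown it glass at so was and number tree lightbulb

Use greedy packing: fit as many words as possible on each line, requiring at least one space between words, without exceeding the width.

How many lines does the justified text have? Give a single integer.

Line 1: ['page', 'fire'] (min_width=9, slack=6)
Line 2: ['support', 'ant'] (min_width=11, slack=4)
Line 3: ['robot', 'triangle'] (min_width=14, slack=1)
Line 4: ['by', 'a', 'adventures'] (min_width=15, slack=0)
Line 5: ['up', 'standard'] (min_width=11, slack=4)
Line 6: ['bean', 'big', 'tower'] (min_width=14, slack=1)
Line 7: ['fox', 'music', 'how'] (min_width=13, slack=2)
Line 8: ['window', 'yellow'] (min_width=13, slack=2)
Line 9: ['brown', 'it', 'glass'] (min_width=14, slack=1)
Line 10: ['at', 'so', 'was', 'and'] (min_width=13, slack=2)
Line 11: ['number', 'tree'] (min_width=11, slack=4)
Line 12: ['lightbulb'] (min_width=9, slack=6)
Total lines: 12

Answer: 12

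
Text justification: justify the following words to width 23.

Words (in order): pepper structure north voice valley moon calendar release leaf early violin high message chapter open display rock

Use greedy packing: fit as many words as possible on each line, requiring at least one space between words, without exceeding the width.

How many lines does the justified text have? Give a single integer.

Line 1: ['pepper', 'structure', 'north'] (min_width=22, slack=1)
Line 2: ['voice', 'valley', 'moon'] (min_width=17, slack=6)
Line 3: ['calendar', 'release', 'leaf'] (min_width=21, slack=2)
Line 4: ['early', 'violin', 'high'] (min_width=17, slack=6)
Line 5: ['message', 'chapter', 'open'] (min_width=20, slack=3)
Line 6: ['display', 'rock'] (min_width=12, slack=11)
Total lines: 6

Answer: 6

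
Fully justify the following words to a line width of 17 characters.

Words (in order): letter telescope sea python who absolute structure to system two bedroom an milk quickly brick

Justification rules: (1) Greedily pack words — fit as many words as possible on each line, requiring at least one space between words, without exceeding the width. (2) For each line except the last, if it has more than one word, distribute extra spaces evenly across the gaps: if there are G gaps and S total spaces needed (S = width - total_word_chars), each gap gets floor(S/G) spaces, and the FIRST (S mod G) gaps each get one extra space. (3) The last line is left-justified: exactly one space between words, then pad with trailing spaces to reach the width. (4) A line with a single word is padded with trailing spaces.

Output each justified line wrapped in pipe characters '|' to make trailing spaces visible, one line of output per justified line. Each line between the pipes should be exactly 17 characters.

Answer: |letter  telescope|
|sea   python  who|
|absolute         |
|structure      to|
|system        two|
|bedroom  an  milk|
|quickly brick    |

Derivation:
Line 1: ['letter', 'telescope'] (min_width=16, slack=1)
Line 2: ['sea', 'python', 'who'] (min_width=14, slack=3)
Line 3: ['absolute'] (min_width=8, slack=9)
Line 4: ['structure', 'to'] (min_width=12, slack=5)
Line 5: ['system', 'two'] (min_width=10, slack=7)
Line 6: ['bedroom', 'an', 'milk'] (min_width=15, slack=2)
Line 7: ['quickly', 'brick'] (min_width=13, slack=4)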